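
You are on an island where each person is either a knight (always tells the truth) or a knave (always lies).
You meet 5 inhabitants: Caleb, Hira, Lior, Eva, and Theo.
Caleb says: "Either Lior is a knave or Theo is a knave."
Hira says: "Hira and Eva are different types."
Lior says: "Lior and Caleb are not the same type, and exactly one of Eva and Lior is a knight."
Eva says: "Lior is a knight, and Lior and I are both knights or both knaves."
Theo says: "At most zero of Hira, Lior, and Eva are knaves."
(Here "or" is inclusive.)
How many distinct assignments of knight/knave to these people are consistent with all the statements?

2

Consistent assignments:
  Caleb=knight, Hira=knight, Lior=knave, Eva=knave, Theo=knave
  Caleb=knight, Hira=knave, Lior=knave, Eva=knave, Theo=knave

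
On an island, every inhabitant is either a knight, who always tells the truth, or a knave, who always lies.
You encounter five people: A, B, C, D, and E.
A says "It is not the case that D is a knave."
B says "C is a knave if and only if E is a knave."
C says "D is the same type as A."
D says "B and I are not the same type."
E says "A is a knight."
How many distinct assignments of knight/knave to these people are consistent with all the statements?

1

Consistent assignments:
  A=knave, B=knave, C=knight, D=knave, E=knave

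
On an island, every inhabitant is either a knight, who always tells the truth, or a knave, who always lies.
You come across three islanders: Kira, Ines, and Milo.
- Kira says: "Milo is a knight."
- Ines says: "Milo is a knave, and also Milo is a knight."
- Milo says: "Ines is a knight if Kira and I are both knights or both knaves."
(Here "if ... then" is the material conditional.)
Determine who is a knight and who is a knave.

Suppose Kira is a knight. Then Kira's statement "Milo is a knight" would have to be true. Checking the 4 ways to assign the others, none is consistent with every speaker.
(For instance, with Ines=knave, Milo=knave, Kira's claim "Milo is a knight" comes out false where it would need to be true.)
So Kira must be a knave, making "Milo is a knight" false. Taking Kira=knave, Ines=knave, Milo=knave, each remaining statement checks out:
  Ines (knave): "Milo is a knave, and also Milo is a knight" — false. ✓
  Milo (knave): "Ines is a knight if Kira and I are both knights or both knaves" — false. ✓
This is the unique consistent assignment.

Knights: none. Knaves: Kira, Ines, and Milo.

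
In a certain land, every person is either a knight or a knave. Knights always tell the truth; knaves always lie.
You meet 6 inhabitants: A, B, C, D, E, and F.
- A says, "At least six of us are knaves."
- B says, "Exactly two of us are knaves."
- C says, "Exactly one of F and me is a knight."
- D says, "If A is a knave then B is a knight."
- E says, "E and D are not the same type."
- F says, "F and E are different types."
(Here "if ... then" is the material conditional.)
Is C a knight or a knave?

Consistent assignments: {A=knave, B=knave, C=knight, D=knave, E=knave, F=knave}
In every consistent assignment, C is a knight.

C is a knight.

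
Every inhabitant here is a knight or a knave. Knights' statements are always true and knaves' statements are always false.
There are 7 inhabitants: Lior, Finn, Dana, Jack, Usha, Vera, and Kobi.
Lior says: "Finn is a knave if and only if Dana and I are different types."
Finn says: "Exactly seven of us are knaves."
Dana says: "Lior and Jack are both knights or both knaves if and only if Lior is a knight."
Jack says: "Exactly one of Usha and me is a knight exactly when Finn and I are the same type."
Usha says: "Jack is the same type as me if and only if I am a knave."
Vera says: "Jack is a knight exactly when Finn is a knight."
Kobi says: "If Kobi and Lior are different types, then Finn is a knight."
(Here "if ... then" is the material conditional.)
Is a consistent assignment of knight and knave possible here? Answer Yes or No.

No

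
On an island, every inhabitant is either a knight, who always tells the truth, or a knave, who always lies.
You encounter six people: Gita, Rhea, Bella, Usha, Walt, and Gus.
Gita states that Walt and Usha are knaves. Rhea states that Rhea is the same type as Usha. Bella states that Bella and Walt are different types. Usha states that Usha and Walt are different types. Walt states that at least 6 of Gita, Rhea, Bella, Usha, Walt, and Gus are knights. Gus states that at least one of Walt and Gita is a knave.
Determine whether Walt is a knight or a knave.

Walt is a knave.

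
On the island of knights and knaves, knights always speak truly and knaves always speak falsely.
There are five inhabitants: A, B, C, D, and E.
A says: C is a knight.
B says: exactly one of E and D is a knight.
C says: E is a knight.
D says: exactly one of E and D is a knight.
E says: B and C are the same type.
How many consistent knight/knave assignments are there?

Consistent assignments:
  A=knave, B=knight, C=knave, D=knight, E=knave

1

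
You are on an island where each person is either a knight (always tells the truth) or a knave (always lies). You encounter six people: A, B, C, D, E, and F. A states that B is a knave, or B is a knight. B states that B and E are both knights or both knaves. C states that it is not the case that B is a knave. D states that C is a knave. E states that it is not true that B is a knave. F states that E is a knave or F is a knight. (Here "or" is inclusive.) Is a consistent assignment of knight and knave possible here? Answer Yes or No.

One consistent assignment: A=knight, B=knight, C=knight, D=knave, E=knight, F=knight.

Yes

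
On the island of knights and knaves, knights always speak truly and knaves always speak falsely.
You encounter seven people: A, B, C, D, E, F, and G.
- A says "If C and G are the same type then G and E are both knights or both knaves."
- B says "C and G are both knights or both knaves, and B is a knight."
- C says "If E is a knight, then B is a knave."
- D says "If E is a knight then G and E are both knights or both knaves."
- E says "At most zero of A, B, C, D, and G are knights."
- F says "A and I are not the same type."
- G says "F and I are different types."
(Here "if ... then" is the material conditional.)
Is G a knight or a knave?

G is a knight.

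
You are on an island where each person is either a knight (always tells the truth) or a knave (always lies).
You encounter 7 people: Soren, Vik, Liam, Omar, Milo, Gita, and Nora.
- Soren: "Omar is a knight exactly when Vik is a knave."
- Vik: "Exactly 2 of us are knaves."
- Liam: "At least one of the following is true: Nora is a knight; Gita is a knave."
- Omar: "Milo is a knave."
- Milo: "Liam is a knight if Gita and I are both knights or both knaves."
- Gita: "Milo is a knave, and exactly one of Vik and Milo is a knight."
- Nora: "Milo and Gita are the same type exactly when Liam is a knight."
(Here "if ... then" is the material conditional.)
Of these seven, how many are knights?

2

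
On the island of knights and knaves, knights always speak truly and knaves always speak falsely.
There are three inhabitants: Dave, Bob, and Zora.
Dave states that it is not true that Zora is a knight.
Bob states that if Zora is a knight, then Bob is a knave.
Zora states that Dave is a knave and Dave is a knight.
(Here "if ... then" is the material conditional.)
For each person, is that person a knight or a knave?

Dave is a knight, Bob is a knight, and Zora is a knave.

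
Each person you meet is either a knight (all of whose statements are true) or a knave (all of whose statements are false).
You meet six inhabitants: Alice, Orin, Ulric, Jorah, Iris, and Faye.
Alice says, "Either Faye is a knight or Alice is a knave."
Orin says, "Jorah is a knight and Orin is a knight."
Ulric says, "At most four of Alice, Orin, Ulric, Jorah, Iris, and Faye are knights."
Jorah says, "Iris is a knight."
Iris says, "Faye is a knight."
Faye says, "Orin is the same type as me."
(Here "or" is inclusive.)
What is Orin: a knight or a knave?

Orin is a knight.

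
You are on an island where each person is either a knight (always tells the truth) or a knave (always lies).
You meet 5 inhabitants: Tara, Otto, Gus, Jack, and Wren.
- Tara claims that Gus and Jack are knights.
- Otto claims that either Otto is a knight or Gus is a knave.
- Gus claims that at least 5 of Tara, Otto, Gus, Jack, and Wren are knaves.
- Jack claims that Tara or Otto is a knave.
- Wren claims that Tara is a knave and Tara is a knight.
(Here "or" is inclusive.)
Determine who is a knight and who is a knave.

Knights: Otto and Jack. Knaves: Tara, Gus, and Wren.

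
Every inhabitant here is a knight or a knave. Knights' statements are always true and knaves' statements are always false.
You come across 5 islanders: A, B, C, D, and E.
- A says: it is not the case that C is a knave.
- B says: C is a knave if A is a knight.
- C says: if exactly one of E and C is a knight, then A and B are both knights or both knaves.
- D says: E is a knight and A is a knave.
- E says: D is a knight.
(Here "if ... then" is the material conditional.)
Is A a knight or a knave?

A is a knave.

Consistent assignments: {A=knave, B=knight, C=knave, D=knight, E=knight}
In every consistent assignment, A is a knave.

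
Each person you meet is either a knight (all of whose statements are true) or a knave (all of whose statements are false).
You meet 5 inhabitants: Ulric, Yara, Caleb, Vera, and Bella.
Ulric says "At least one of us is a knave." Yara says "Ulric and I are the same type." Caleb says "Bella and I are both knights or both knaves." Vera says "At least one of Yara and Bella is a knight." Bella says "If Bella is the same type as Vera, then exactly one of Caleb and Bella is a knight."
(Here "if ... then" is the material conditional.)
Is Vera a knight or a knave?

Vera is a knight.

Consistent assignments: {Ulric=knight, Yara=knight, Caleb=knave, Vera=knight, Bella=knight}; {Ulric=knight, Yara=knave, Caleb=knave, Vera=knight, Bella=knight}
In every consistent assignment, Vera is a knight.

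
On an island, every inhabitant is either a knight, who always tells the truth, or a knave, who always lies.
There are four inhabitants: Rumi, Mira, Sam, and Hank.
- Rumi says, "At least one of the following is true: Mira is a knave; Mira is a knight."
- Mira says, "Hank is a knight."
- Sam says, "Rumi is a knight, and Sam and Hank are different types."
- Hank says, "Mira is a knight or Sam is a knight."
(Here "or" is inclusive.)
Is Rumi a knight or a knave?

Rumi is a knight.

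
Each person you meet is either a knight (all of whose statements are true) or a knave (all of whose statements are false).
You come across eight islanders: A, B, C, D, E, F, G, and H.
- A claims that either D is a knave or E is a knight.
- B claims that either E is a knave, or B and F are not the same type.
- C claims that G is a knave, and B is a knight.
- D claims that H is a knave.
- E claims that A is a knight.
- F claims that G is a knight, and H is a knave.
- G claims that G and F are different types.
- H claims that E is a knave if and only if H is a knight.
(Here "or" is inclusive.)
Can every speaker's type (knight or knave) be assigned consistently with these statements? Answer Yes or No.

Yes

One consistent assignment: A=knave, B=knight, C=knight, D=knight, E=knave, F=knave, G=knave, H=knave.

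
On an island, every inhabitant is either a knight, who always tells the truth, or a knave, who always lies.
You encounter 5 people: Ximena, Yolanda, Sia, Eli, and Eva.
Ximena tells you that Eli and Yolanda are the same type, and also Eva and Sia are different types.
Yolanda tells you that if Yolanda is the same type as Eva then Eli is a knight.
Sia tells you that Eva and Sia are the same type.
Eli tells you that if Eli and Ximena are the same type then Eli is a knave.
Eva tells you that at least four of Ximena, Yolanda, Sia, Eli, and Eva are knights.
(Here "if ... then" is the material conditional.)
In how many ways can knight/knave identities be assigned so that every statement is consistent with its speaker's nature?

1

Consistent assignments:
  Ximena=knave, Yolanda=knight, Sia=knight, Eli=knight, Eva=knight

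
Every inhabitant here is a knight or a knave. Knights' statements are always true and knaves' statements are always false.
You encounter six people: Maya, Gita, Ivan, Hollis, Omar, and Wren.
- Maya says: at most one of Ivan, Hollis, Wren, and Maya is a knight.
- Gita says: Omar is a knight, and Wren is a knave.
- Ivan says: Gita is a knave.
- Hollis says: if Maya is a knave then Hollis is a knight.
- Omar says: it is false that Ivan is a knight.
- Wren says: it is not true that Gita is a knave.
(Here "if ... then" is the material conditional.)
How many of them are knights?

2

The unique consistent assignment is Maya=knave, Gita=knave, Ivan=knight, Hollis=knight, Omar=knave, Wren=knave.
That has 2 knights.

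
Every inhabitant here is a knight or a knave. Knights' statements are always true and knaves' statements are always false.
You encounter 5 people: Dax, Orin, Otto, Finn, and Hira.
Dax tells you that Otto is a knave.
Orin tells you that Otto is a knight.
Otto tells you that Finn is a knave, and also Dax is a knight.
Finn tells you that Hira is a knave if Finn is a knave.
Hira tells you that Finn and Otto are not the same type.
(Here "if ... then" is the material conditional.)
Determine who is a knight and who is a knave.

Dax is a knight, Orin is a knave, Otto is a knave, Finn is a knight, and Hira is a knight.

Suppose Dax is a knave. Then Dax's statement "Otto is a knave" would have to be false. Checking the 16 ways to assign the others, none is consistent with every speaker.
(For instance, with Orin=knave, Otto=knave, Finn=knight, Hira=knight, Dax's claim "Otto is a knave" comes out true where it would need to be false.)
So Dax must be a knight, making "Otto is a knave" true. Taking Dax=knight, Orin=knave, Otto=knave, Finn=knight, Hira=knight, each remaining statement checks out:
  Orin (knave): "Otto is a knight" — false. ✓
  Otto (knave): "Finn is a knave, and also Dax is a knight" — false. ✓
  Finn (knight): "Hira is a knave if Finn is a knave" — true. ✓
  Hira (knight): "Finn and Otto are not the same type" — true. ✓
This is the unique consistent assignment.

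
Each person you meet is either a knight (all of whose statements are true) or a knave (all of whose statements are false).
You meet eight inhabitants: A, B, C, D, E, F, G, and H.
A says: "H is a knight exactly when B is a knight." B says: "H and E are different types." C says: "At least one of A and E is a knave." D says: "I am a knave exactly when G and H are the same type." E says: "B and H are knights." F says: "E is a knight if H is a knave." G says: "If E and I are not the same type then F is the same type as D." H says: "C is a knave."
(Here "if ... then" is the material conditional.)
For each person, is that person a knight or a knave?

A is a knight, B is a knave, C is a knight, D is a knave, E is a knave, F is a knave, G is a knight, and H is a knave.

A is a knight, so "H is a knight exactly when B is a knight" must be True — and it is.
B is a knave, and the claim "H and E are different types" is indeed false.
C is a knight, so "at least one of A and E is a knave" must be True — and it is.
D is a knave; "I am a knave exactly when G and H are the same type" is false, as required.
As a knave, E's statement "B and H are knights" should be false; it is.
Since F is a knave, "E is a knight if H is a knave" needs to be false, which holds.
Since G is a knight, "if E and I are not the same type then F is the same type as D" needs to be True, which holds.
H is a knave; "C is a knave" is false, as required.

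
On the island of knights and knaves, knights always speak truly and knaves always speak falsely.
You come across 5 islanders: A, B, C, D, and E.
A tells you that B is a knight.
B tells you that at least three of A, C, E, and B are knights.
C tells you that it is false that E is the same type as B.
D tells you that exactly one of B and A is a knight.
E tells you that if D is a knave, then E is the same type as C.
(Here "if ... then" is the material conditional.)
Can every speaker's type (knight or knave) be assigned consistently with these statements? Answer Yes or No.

Yes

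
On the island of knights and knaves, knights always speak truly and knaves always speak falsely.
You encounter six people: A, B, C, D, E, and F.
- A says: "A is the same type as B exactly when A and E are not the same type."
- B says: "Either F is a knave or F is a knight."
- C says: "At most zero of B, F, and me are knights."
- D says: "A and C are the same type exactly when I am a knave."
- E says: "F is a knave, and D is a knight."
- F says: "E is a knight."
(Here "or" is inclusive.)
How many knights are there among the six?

2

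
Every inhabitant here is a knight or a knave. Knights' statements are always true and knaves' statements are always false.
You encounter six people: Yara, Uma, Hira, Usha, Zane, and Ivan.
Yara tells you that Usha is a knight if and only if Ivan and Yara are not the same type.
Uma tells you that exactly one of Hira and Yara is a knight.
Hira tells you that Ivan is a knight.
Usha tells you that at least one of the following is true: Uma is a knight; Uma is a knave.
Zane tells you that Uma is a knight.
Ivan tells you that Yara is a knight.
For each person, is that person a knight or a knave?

Yara is a knave, Uma is a knave, Hira is a knave, Usha is a knight, Zane is a knave, and Ivan is a knave.

Yara is a knave, so "Usha is a knight if and only if Ivan and Yara are not the same type" must be false — and it is.
Uma (knave): "exactly one of Hira and Yara is a knight" — false. ✓
Since Hira is a knave, "Ivan is a knight" needs to be false, which holds.
Usha is a knight, and the claim "at least one of the following is true: Uma is a knight; Uma is a knave" is indeed true.
Since Zane is a knave, "Uma is a knight" needs to be false, which holds.
As a knave, Ivan's statement "Yara is a knight" should be false; it is.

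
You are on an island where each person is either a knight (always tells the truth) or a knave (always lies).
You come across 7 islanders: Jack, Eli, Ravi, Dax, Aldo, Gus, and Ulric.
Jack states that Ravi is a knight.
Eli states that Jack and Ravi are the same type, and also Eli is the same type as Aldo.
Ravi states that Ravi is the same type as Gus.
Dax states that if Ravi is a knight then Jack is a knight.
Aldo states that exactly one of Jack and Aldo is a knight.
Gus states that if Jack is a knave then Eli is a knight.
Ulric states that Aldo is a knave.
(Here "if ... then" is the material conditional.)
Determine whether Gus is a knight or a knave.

Gus is a knight.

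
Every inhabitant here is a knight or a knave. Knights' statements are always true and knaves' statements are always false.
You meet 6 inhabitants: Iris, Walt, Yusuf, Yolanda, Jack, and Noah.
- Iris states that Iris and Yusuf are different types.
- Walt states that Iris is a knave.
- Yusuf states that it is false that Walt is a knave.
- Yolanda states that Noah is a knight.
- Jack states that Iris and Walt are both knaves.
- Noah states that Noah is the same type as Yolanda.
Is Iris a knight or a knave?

Iris is a knight.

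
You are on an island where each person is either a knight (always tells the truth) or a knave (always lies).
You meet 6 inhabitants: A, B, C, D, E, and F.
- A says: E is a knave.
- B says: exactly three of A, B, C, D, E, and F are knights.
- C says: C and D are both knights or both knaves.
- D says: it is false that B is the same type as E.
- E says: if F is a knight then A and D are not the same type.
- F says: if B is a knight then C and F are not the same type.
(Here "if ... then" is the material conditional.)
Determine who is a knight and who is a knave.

A is a knave, B is a knave, C is a knight, D is a knight, E is a knight, and F is a knight.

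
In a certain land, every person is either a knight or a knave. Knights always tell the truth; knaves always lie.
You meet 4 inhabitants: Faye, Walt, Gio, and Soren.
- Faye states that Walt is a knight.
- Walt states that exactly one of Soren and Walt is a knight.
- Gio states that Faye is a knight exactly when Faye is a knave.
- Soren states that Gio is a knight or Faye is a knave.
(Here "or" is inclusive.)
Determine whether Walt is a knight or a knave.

Walt is a knight.

Consistent assignments: {Faye=knight, Walt=knight, Gio=knave, Soren=knave}
In every consistent assignment, Walt is a knight.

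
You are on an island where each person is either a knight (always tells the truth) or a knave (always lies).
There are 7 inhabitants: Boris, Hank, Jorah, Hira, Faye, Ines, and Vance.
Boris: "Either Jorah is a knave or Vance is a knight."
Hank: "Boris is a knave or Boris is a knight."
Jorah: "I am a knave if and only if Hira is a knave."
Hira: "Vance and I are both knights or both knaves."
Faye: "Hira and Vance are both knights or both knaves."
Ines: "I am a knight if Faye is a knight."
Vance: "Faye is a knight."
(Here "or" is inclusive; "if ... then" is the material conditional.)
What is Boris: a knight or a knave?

Boris is a knight.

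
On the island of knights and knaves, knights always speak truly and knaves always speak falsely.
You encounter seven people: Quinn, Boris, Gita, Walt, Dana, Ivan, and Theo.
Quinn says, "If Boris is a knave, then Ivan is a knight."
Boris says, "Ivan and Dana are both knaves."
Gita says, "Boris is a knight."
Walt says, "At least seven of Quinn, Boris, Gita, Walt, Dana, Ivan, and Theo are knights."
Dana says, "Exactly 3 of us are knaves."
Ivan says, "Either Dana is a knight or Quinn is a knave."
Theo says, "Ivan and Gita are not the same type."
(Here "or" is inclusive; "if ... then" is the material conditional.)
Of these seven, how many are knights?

The unique consistent assignment is Quinn=knight, Boris=knave, Gita=knave, Walt=knave, Dana=knight, Ivan=knight, Theo=knight.
That has 4 knights.

4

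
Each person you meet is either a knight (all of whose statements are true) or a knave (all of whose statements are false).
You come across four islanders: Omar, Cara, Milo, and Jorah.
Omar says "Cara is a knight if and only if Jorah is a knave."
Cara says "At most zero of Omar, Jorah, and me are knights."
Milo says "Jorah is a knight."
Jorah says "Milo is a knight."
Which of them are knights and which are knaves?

Suppose Omar is a knave. Then Omar's statement "Cara is a knight if and only if Jorah is a knave" would have to be false. Checking the 8 ways to assign the others, none is consistent with every speaker.
(For instance, with Cara=knave, Milo=knight, Jorah=knight, Omar's claim "Cara is a knight if and only if Jorah is a knave" comes out true where it would need to be false.)
So Omar must be a knight, making "Cara is a knight if and only if Jorah is a knave" true. Taking Omar=knight, Cara=knave, Milo=knight, Jorah=knight, each remaining statement checks out:
  Cara (knave): "at most zero of Omar, Jorah, and me are knights" — false. ✓
  Milo (knight): "Jorah is a knight" — true. ✓
  Jorah (knight): "Milo is a knight" — true. ✓
This is the unique consistent assignment.

Omar is a knight, Cara is a knave, Milo is a knight, and Jorah is a knight.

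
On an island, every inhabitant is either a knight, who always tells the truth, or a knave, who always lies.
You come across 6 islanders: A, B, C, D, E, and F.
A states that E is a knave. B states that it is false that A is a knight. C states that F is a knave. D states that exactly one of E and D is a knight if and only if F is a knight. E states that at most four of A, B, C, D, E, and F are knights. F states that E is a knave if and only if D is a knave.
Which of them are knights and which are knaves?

A is a knave, B is a knight, C is a knight, D is a knave, E is a knight, and F is a knave.

As a knave, A's statement "E is a knave" should be false; it is.
B is a knight, and the claim "it is false that A is a knight" is indeed true.
As a knight, C's statement "F is a knave" should be true; it is.
D (knave): "exactly one of E and D is a knight if and only if F is a knight" — false. ✓
Since E is a knight, "at most four of A, B, C, D, E, and F are knights" needs to be true, which holds.
As a knave, F's statement "E is a knave if and only if D is a knave" should be false; it is.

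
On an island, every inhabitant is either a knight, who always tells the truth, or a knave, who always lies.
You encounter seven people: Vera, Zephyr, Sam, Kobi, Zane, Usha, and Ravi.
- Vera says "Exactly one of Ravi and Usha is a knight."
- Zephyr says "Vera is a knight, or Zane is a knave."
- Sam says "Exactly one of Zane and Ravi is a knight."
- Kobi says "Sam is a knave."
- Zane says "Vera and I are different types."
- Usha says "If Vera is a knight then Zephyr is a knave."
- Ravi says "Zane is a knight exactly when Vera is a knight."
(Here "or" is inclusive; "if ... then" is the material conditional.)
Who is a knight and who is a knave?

Vera is a knave, Zephyr is a knight, Sam is a knight, Kobi is a knave, Zane is a knave, Usha is a knight, and Ravi is a knight.

Vera is a knave, so "exactly one of Ravi and Usha is a knight" must be False — and it is.
Zephyr is a knight, so "Vera is a knight, or Zane is a knave" must be true — and it is.
Sam (knight): "exactly one of Zane and Ravi is a knight" — true. ✓
As a knave, Kobi's statement "Sam is a knave" should be False; it is.
Zane (knave): "Vera and I are different types" — False. ✓
Usha is a knight; "if Vera is a knight then Zephyr is a knave" is true, as required.
Ravi is a knight, and the claim "Zane is a knight exactly when Vera is a knight" is indeed true.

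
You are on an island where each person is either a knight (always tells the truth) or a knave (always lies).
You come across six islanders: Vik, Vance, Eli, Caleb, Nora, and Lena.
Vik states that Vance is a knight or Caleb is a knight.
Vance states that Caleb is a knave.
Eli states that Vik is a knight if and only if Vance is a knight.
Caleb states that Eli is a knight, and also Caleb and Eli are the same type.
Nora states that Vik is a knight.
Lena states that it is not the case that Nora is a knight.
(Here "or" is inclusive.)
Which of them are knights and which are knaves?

Vik is a knight, Vance is a knight, Eli is a knight, Caleb is a knave, Nora is a knight, and Lena is a knave.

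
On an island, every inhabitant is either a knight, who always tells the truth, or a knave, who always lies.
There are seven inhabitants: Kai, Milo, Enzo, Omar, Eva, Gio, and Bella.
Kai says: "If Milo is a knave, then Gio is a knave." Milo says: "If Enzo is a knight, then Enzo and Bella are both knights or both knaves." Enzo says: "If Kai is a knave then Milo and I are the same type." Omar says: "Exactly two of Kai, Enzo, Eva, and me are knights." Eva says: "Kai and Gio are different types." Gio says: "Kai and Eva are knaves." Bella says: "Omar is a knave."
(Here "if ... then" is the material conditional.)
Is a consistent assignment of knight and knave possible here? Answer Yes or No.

Yes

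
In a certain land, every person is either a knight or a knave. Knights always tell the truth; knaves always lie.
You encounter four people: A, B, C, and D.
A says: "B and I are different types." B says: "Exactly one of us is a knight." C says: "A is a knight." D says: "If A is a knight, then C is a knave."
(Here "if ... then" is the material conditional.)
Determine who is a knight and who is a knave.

A is a knight, and the claim "B and I are different types" is indeed True.
B is a knave; "exactly one of us is a knight" is false, as required.
C is a knight, and the claim "A is a knight" is indeed True.
D (knave): "if A is a knight, then C is a knave" — false. ✓

Knights: A and C. Knaves: B and D.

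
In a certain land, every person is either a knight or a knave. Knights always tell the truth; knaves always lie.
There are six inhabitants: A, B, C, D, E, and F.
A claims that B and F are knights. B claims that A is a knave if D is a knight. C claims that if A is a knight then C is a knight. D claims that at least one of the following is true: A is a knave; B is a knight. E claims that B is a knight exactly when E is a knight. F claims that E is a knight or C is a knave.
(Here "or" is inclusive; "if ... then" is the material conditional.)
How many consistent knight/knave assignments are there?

1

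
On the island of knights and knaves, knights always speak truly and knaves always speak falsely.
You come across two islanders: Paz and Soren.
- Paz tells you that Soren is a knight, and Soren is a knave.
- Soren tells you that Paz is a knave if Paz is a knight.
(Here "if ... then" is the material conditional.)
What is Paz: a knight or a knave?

Consistent assignments: {Paz=knave, Soren=knight}
In every consistent assignment, Paz is a knave.

Paz is a knave.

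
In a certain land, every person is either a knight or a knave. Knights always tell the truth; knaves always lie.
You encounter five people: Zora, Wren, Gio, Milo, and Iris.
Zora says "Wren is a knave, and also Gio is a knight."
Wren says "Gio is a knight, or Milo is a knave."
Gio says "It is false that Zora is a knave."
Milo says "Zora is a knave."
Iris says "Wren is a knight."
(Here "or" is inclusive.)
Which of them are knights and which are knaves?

Knights: Milo. Knaves: Zora, Wren, Gio, and Iris.

Since Zora is a knave, "Wren is a knave, and also Gio is a knight" needs to be False, which holds.
Wren is a knave; "Gio is a knight, or Milo is a knave" is False, as required.
Gio is a knave, and the claim "it is false that Zora is a knave" is indeed False.
Milo is a knight; "Zora is a knave" is true, as required.
Iris (knave): "Wren is a knight" — False. ✓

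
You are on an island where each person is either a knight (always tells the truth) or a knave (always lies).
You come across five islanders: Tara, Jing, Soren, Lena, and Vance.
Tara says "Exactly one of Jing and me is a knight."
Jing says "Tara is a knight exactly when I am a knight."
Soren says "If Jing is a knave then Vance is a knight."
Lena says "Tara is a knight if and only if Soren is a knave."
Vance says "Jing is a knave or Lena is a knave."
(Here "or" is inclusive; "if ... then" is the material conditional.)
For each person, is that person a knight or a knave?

Suppose Tara is a knave. Then Tara's statement "exactly one of Jing and me is a knight" would have to be false. Checking the 16 ways to assign the others, none is consistent with every speaker.
(For instance, with Jing=knave, Soren=knight, Lena=knave, Vance=knight, Jing's claim "Tara is a knight exactly when I am a knight" comes out true where it would need to be false.)
So Tara must be a knight, making "exactly one of Jing and me is a knight" true. Taking Tara=knight, Jing=knave, Soren=knight, Lena=knave, Vance=knight, each remaining statement checks out:
  Jing (knave): "Tara is a knight exactly when I am a knight" — false. ✓
  Soren (knight): "if Jing is a knave then Vance is a knight" — true. ✓
  Lena (knave): "Tara is a knight if and only if Soren is a knave" — false. ✓
  Vance (knight): "Jing is a knave or Lena is a knave" — true. ✓
This is the unique consistent assignment.

Knights: Tara, Soren, and Vance. Knaves: Jing and Lena.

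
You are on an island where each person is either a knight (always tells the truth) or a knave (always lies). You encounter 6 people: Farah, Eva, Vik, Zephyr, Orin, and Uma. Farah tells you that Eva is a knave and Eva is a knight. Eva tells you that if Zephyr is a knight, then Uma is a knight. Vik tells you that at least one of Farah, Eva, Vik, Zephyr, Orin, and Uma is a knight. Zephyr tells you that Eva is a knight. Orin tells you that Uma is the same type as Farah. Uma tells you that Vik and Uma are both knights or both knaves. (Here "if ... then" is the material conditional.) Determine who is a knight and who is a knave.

Farah is a knave, Eva is a knight, Vik is a knight, Zephyr is a knight, Orin is a knave, and Uma is a knight.

Farah (knave): "Eva is a knave and Eva is a knight" — false. ✓
Eva is a knight, so "if Zephyr is a knight, then Uma is a knight" must be true — and it is.
Vik (knight): "at least one of Farah, Eva, Vik, Zephyr, Orin, and Uma is a knight" — true. ✓
Zephyr is a knight; "Eva is a knight" is true, as required.
Orin is a knave, and the claim "Uma is the same type as Farah" is indeed false.
Since Uma is a knight, "Vik and Uma are both knights or both knaves" needs to be true, which holds.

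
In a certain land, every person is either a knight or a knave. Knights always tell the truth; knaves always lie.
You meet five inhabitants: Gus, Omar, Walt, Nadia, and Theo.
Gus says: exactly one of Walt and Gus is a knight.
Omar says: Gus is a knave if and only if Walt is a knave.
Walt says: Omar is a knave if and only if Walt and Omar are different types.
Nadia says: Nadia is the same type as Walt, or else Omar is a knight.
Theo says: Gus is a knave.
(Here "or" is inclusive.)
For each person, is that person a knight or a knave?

Gus is a knave; "exactly one of Walt and Gus is a knight" is false, as required.
Omar is a knight; "Gus is a knave if and only if Walt is a knave" is True, as required.
Walt is a knave; "Omar is a knave if and only if Walt and Omar are different types" is false, as required.
Nadia (knight): "Nadia is the same type as Walt, or else Omar is a knight" — True. ✓
Theo is a knight, and the claim "Gus is a knave" is indeed True.

Knights: Omar, Nadia, and Theo. Knaves: Gus and Walt.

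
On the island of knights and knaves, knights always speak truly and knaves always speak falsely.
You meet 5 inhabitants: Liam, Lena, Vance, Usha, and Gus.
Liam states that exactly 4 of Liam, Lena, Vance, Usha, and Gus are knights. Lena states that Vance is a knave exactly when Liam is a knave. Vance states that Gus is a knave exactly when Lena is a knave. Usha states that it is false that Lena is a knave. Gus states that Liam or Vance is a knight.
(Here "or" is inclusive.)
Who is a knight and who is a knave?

Liam is a knave, Lena is a knight, Vance is a knave, Usha is a knight, and Gus is a knave.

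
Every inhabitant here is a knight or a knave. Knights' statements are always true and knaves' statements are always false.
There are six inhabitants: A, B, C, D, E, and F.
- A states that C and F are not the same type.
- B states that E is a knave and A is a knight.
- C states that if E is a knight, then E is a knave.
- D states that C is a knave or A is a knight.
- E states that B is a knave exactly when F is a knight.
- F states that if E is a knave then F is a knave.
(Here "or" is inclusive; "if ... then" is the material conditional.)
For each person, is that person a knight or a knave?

Since A is a knight, "C and F are not the same type" needs to be true, which holds.
Since B is a knave, "E is a knave and A is a knight" needs to be False, which holds.
C is a knave, so "if E is a knight, then E is a knave" must be False — and it is.
D is a knight; "C is a knave or A is a knight" is true, as required.
E (knight): "B is a knave exactly when F is a knight" — true. ✓
F is a knight; "if E is a knave then F is a knave" is true, as required.

A is a knight, B is a knave, C is a knave, D is a knight, E is a knight, and F is a knight.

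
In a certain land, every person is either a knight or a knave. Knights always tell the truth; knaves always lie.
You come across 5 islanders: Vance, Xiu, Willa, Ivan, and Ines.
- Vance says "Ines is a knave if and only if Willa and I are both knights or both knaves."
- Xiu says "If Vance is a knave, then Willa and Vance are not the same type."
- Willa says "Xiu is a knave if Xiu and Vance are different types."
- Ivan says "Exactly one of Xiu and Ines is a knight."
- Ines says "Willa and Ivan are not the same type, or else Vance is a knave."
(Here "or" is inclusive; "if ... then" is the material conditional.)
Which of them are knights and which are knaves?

Suppose Vance is a knave. Then Vance's statement "Ines is a knave if and only if Willa and I are both knights or both knaves" would have to be false. Checking the 16 ways to assign the others, none is consistent with every speaker.
(For instance, with Xiu=knight, Willa=knight, Ivan=knight, Ines=knave, Willa's claim "Xiu is a knave if Xiu and Vance are different types" comes out false where it would need to be true.)
So Vance must be a knight, making "Ines is a knave if and only if Willa and I are both knights or both knaves" true. Taking Vance=knight, Xiu=knight, Willa=knight, Ivan=knight, Ines=knave, each remaining statement checks out:
  Xiu (knight): "if Vance is a knave, then Willa and Vance are not the same type" — true. ✓
  Willa (knight): "Xiu is a knave if Xiu and Vance are different types" — true. ✓
  Ivan (knight): "exactly one of Xiu and Ines is a knight" — true. ✓
  Ines (knave): "Willa and Ivan are not the same type, or else Vance is a knave" — false. ✓
This is the unique consistent assignment.

Vance is a knight, Xiu is a knight, Willa is a knight, Ivan is a knight, and Ines is a knave.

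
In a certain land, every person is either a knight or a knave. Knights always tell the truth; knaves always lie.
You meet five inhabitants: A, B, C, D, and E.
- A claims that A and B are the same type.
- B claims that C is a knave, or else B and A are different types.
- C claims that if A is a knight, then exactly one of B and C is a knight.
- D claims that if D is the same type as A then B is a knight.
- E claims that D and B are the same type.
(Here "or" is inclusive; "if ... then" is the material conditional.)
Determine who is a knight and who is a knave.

Knights: B, C, D, and E. Knaves: A.

A (knave): "A and B are the same type" — false. ✓
Since B is a knight, "C is a knave, or else B and A are different types" needs to be True, which holds.
C is a knight; "if A is a knight, then exactly one of B and C is a knight" is True, as required.
D is a knight, so "if D is the same type as A then B is a knight" must be True — and it is.
E is a knight, and the claim "D and B are the same type" is indeed True.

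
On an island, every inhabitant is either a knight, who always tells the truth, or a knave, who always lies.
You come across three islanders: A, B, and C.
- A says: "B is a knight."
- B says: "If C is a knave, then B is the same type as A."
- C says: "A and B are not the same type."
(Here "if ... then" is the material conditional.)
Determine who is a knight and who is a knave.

Suppose A is a knave. Then A's statement "B is a knight" would have to be false. Checking the 4 ways to assign the others, none is consistent with every speaker.
(For instance, with B=knight, C=knave, A's claim "B is a knight" comes out true where it would need to be false.)
So A must be a knight, making "B is a knight" true. Taking A=knight, B=knight, C=knave, each remaining statement checks out:
  B (knight): "if C is a knave, then B is the same type as A" — true. ✓
  C (knave): "A and B are not the same type" — false. ✓
This is the unique consistent assignment.

A is a knight, B is a knight, and C is a knave.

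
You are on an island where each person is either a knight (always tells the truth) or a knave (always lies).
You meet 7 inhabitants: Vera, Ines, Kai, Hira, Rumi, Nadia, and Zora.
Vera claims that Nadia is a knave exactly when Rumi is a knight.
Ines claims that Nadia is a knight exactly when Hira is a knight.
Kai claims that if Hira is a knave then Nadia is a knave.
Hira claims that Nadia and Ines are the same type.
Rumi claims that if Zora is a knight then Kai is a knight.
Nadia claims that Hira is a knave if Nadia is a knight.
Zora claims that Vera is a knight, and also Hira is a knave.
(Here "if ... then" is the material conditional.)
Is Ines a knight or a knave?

Consistent assignments: {Vera=knight, Ines=knave, Kai=knave, Hira=knave, Rumi=knave, Nadia=knight, Zora=knight}; {Vera=knave, Ines=knave, Kai=knave, Hira=knave, Rumi=knight, Nadia=knight, Zora=knave}
In every consistent assignment, Ines is a knave.

Ines is a knave.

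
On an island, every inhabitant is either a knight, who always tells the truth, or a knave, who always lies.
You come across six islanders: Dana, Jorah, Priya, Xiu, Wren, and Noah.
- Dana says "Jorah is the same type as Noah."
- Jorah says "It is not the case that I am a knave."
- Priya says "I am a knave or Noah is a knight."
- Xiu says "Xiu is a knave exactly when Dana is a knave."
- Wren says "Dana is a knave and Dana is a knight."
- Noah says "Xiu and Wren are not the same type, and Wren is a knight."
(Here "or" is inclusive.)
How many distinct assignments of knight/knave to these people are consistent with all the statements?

0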